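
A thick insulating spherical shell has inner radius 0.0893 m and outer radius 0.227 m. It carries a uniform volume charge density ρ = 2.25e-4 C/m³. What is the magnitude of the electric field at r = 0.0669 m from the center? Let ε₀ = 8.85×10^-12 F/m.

Symmetry ⇒ E = E(r) r̂. Gaussian sphere of radius r = 0.0669 m (r < 0.0893 m, inside the empty cavity).
Q_enc = 0 (all charge lies at larger r); Gauss's law gives E = 0.

E = 0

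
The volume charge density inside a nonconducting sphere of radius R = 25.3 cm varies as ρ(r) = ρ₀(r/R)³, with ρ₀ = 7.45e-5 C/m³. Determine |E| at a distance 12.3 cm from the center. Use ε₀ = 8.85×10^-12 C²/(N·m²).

|E| ≈ 1.98×10^4 N/C

Use a concentric Gaussian sphere at r = 12.3 cm (r < R).
Q_enc = ∫₀^r ρ(r')·4πr'² dr' = (4πρ₀/R³) ∫₀^r r'^5 dr' = 4πρ₀ r^6/(6·R³) = 3.336×10^-8 C.
Applying ∮E·dA = Q_enc/ε₀ with Φ = E(4πr²):
E = |Q_enc|/(4πε₀r²) = (3.336e-8)/(4π·8.85×10^-12·(0.123)²) = 1.98×10^4 N/C.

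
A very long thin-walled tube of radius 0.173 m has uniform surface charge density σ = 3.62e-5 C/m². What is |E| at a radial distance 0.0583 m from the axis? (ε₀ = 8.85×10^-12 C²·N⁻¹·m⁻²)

Coaxial Gaussian cylinder, radius r = 0.0583 m, length L (r < 0.173 m, inside the shell).
No charge is enclosed, so Gauss's law gives E·2πrL = 0 ⇒ E = 0.

E = 0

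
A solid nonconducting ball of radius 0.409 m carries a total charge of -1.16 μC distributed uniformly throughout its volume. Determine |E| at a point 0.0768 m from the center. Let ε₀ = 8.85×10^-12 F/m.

Symmetry ⇒ E = E(r) r̂. Gaussian sphere of radius r = 0.0768 m (r < R).
Only the charge within r is enclosed: Q_enc = Q·(r/R)³ = (-1.16 μC)·(0.0768 m/0.409 m)³ = -7.68×10^-9 C.
Since E is radial and uniform over the Gaussian sphere, Φ = E·4πr² = Q_enc/ε₀.
E = |Q_enc|/(4πε₀r²) = (7.68e-9)/(4π·8.85×10^-12·(0.0768)²) = 1.17×10^4 N/C.

E = 1.17×10^4 N/C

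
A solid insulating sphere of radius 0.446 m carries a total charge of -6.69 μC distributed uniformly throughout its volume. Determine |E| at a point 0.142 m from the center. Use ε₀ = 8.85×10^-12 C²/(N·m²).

E ≈ 9.63×10^4 N/C

Use a concentric Gaussian sphere at r = 0.142 m (r < R).
Only the charge within r is enclosed: Q_enc = Q·(r/R)³ = (-6.69 μC)·(0.142 m/0.446 m)³ = -2.159×10^-7 C.
Since E is radial and uniform over the Gaussian sphere, Φ = E·4πr² = Q_enc/ε₀.
E = |Q_enc|/(4πε₀r²) = (2.159×10^-7)/(4π·8.85×10^-12·(0.142)²) = 9.63×10^4 N/C.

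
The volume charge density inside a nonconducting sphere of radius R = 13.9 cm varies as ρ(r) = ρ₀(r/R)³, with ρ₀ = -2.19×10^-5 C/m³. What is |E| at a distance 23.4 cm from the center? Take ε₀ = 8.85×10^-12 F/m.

By spherical symmetry E is radial; choose a Gaussian sphere of radius r = 23.4 cm (r > R, all charge enclosed).
Q_enc = 4π ∫₀^R ρ₀(r'/R)^3 r'² dr' = 4πρ₀R³/6 = -1.232e-7 C.
Since E is radial and uniform over the Gaussian sphere, Φ = E·4πr² = Q_enc/ε₀.
E = |Q_enc|/(4πε₀r²) = (1.232e-7)/(4π·8.85×10^-12·(0.234)²) = 2.02×10^4 N/C.

|E| ≈ 2.02×10^4 N/C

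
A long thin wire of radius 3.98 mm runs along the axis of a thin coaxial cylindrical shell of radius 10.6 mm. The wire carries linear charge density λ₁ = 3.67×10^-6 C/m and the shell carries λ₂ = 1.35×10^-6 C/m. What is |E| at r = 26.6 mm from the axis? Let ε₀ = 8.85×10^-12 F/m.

|E| ≈ 3.39e6 N/C

Take a coaxial cylindrical Gaussian surface of radius r = 26.6 mm and length L (r > 10.6 mm, enclosing both).
λ_enc = λ₁ + λ₂ = (3.67e-6) + (1.35×10^-6) = 5.02×10^-6 C/m.
Applying ∮E·dA = Q_enc/ε₀ with the end caps contributing no flux:
E = |λ_enc|/(2πε₀r) = (5.02×10^-6)/(2π·8.85×10^-12·0.0266) = 3.39e6 N/C.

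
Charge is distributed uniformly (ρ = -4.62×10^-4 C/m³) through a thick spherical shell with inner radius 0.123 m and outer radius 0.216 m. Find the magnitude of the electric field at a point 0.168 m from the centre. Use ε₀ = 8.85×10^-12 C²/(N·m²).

1.78×10^6 N/C

Use a concentric Gaussian sphere at r = 0.168 m (within the shell material, 0.123 m < r < 0.216 m).
Enclosed charge is the volume from a to r: Q_enc = (4π/3)ρ(r³ − a³) = -5.575×10^-6 C.
Applying ∮E·dA = Q_enc/ε₀ with Φ = E(4πr²):
E = |Q_enc|/(4πε₀r²) = (5.575×10^-6)/(4π·8.85×10^-12·(0.168)²) = 1.78e6 N/C.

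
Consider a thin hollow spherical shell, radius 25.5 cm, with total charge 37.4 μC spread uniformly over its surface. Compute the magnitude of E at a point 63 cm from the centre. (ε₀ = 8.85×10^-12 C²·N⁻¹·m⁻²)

|E| ≈ 8.47e5 V/m

By spherical symmetry E is radial; choose a Gaussian sphere of radius r = 63 cm (r > 25.5 cm).
The entire shell is enclosed: Q_enc = 3.74×10^-5 C.
By Gauss's law, ∮E·dA = E·4πr² = Q_enc/ε₀.
E = |Q_enc|/(4πε₀r²) = (3.74×10^-5)/(4π·8.85×10^-12·(0.63)²) = 8.47e5 N/C.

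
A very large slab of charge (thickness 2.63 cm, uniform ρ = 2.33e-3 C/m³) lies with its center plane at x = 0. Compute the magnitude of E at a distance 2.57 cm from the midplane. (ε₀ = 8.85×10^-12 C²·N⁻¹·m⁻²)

The point |x| = 2.57 cm lies outside the slab (half-thickness 0.01315 m). A symmetric pillbox spanning the full slab encloses Q_enc = ρ·d·A.
Flux = 2EA ⇒ E = |ρ|d/(2ε₀), independent of distance outside.
E = (2.33e-3)(0.0263)/(2·8.85×10^-12) = 3.46e6 N/C.

|E| ≈ 3.46×10^6 N/C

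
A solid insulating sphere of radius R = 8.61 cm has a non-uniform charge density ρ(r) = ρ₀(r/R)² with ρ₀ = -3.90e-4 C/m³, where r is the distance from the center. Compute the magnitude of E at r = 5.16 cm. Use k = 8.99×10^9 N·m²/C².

E = 1.63e5 V/m

Symmetry ⇒ E = E(r) r̂. Gaussian sphere of radius r = 5.16 cm (r < R).
Integrate the density: Q_enc = 4π ∫₀^r ρ₀(r'/R)^2 r'² dr' = 4πρ₀ r^5/(5·R²) = -4.837e-8 C.
Gauss's law: E·4πr² = Q_enc/ε₀.
E = k|Q_enc|/r² = (8.99×10^9)(4.837e-8)/(0.0516)² = 1.63×10^5 N/C.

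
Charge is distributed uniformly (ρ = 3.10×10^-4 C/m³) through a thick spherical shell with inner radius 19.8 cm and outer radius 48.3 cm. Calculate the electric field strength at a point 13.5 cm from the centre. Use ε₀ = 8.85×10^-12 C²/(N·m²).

E = 0

Use a concentric Gaussian sphere at r = 13.5 cm (r < 19.8 cm, inside the empty cavity).
No charge is enclosed, so by Gauss's law E·4πr² = 0 ⇒ E = 0.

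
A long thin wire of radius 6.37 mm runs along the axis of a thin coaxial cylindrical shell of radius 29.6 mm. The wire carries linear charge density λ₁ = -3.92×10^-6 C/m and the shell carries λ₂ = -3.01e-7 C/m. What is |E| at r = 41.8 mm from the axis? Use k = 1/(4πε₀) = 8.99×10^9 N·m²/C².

By cylindrical symmetry E is radial; use a coaxial Gaussian cylinder of radius 41.8 mm and length L (r > 29.6 mm, enclosing both).
λ_enc = λ₁ + λ₂ = (-3.92×10^-6) + (-3.01×10^-7) = -4.221×10^-6 C/m.
Applying ∮E·dA = Q_enc/ε₀ with the end caps contributing no flux:
E = 2k|λ_enc|/r = 2(8.99×10^9)(4.221×10^-6)/(0.0418) = 1.82e6 N/C.

E = 1.82×10^6 V/m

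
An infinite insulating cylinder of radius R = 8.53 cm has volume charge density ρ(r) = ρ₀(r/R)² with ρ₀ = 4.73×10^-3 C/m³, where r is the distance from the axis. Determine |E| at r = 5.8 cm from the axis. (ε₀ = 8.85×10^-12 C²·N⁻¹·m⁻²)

Coaxial Gaussian cylinder, radius r = 5.8 cm, length L (r < R).
Integrating ρ over the cross-section to radius r: λ_enc = (2πρ₀/R²) ∫₀^r r'^3 dr' = 2πρ₀ r^4/(4·R²) = 1.156e-5 C/m.
Gauss's law: E·2πrL = λ_enc L/ε₀.
E = |λ_enc|/(2πε₀r) = (1.156×10^-5)/(2π·8.85×10^-12·0.058) = 3.58×10^6 N/C.

3.58e6 N/C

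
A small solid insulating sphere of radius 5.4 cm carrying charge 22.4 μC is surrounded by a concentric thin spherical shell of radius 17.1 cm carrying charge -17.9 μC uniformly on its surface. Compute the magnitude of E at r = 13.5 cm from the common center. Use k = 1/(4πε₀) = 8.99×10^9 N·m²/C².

|E| ≈ 1.10×10^7 N/C

Use a concentric Gaussian sphere at r = 13.5 cm (between the bodies, 5.4 cm < r < 17.1 cm).
The shell at 17.1 cm lies outside the Gaussian surface, so Q_enc = 22.4 μC = 2.24×10^-5 C.
By Gauss's law, ∮E·dA = E·4πr² = Q_enc/ε₀.
E = k|Q_enc|/r² = (8.99×10^9)(2.24×10^-5)/(0.135)² = 1.10×10^7 N/C.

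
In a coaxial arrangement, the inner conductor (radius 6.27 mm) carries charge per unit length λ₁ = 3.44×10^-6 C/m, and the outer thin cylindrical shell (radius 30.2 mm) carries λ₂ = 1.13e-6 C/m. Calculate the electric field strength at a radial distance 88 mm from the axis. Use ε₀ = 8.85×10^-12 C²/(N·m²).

9.34×10^5 N/C

Choose a coaxial cylinder of radius r = 88 mm (arbitrary length L) as the Gaussian surface (r > 30.2 mm, enclosing both).
λ_enc = λ₁ + λ₂ = (3.44e-6) + (1.13×10^-6) = 4.57×10^-6 C/m.
Gauss's law: E·2πrL = λ_enc L/ε₀.
E = |λ_enc|/(2πε₀r) = (4.57e-6)/(2π·8.85×10^-12·0.088) = 9.34×10^5 N/C.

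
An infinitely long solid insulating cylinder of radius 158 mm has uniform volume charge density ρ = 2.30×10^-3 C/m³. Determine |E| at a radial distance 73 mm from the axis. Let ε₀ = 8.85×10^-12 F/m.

|E| ≈ 9.49×10^6 N/C

Take a coaxial cylindrical Gaussian surface of radius r = 73 mm and length L (r < R).
Enclosed charge per unit length: λ_enc = ρ·πr² = (2.30e-3)π(0.073)² = 3.851e-5 C/m.
By Gauss's law (flux through the curved wall only), E·2πrL = λ_enc L/ε₀.
E = |λ_enc|/(2πε₀r) = (3.851e-5)/(2π·8.85×10^-12·0.073) = 9.49×10^6 N/C.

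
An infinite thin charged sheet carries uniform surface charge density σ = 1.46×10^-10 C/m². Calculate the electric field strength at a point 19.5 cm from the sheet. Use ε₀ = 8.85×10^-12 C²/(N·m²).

|E| = 8.25 V/m

Choose a cylindrical pillbox piercing the sheet, end faces (area A) parallel to it.
Only the two end caps contribute flux: Φ = 2EA. With Q_enc = σA, Gauss's law gives E = |σ|/(2ε₀).
E = |σ|/(2ε₀) = (1.46×10^-10)/(2·8.85×10^-12) = 8.25 N/C.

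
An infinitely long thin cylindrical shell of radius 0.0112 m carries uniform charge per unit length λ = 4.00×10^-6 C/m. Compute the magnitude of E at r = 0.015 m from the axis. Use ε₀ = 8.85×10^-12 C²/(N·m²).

Coaxial Gaussian cylinder, radius r = 0.015 m, length L (r > 0.0112 m).
The full line charge is enclosed: λ_enc = 4.00×10^-6 C/m.
By Gauss's law (flux through the curved wall only), E·2πrL = λ_enc L/ε₀.
E = |λ_enc|/(2πε₀r) = (4.00×10^-6)/(2π·8.85×10^-12·0.015) = 4.80e6 N/C.

E ≈ 4.80e6 N/C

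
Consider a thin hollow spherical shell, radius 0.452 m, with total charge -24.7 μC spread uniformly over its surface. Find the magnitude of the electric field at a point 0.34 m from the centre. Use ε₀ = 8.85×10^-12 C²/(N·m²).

E = 0 (no enclosed charge)

By spherical symmetry E is radial; choose a Gaussian sphere of radius r = 0.34 m (inside the shell, r < 0.452 m).
No charge lies within this surface, so Q_enc = 0 and Gauss's law gives E·4πr² = 0 ⇒ E = 0.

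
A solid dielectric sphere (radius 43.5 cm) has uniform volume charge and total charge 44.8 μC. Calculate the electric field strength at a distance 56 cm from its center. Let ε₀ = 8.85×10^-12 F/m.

Take a concentric spherical Gaussian surface of radius r = 56 cm (r > R, so the entire charge is enclosed).
Q_enc = 44.8 μC = 4.48×10^-5 C.
Gauss's law: E·4πr² = Q_enc/ε₀.
E = |Q_enc|/(4πε₀r²) = (4.48e-5)/(4π·8.85×10^-12·(0.56)²) = 1.28e6 N/C.

|E| = 1.28×10^6 N/C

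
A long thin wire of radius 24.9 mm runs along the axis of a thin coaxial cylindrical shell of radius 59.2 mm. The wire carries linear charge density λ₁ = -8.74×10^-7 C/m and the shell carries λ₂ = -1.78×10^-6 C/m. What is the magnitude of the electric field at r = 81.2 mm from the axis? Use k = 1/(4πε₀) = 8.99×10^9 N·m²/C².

E = 5.88×10^5 N/C

Coaxial Gaussian cylinder, radius r = 81.2 mm, length L (r > 59.2 mm, enclosing both).
λ_enc = λ₁ + λ₂ = (-8.74×10^-7) + (-1.78×10^-6) = -2.654e-6 C/m.
By Gauss's law (flux through the curved wall only), E·2πrL = λ_enc L/ε₀.
E = 2k|λ_enc|/r = 2(8.99×10^9)(2.654×10^-6)/(0.0812) = 5.88×10^5 N/C.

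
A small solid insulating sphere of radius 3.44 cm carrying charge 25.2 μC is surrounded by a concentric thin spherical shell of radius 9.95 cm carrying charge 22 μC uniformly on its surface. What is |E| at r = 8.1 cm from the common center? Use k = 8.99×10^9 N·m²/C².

By spherical symmetry E is radial; choose a Gaussian sphere of radius r = 8.1 cm (between the bodies, 3.44 cm < r < 9.95 cm).
The shell at 9.95 cm lies outside the Gaussian surface, so Q_enc = 25.2 μC = 2.52×10^-5 C.
Applying ∮E·dA = Q_enc/ε₀ with Φ = E(4πr²):
E = k|Q_enc|/r² = (8.99×10^9)(2.52×10^-5)/(0.081)² = 3.45×10^7 N/C.

3.45e7 V/m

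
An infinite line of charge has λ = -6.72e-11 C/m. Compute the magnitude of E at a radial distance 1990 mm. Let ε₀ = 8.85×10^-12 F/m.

By cylindrical symmetry E is radial; use a coaxial Gaussian cylinder of radius 1990 mm and length L.
Q_enc = λL, so λ_enc = -6.72×10^-11 C/m.
Gauss's law: E·2πrL = λ_enc L/ε₀.
E = |λ_enc|/(2πε₀r) = (6.72×10^-11)/(2π·8.85×10^-12·1.99) = 0.607 N/C.

0.607 V/m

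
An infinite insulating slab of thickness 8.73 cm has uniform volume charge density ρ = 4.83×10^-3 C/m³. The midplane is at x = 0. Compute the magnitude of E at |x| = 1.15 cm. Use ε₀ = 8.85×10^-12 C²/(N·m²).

By symmetry E is perpendicular to the slab. A Gaussian pillbox from −1.15 cm to +1.15 cm (face area A) lies entirely within the slab.
Q_enc = ρ·(2x)·A and flux = 2EA, so 2EA = 2ρxA/ε₀ ⇒ E = |ρ|x/ε₀.
E = (4.83×10^-3)(0.0115)/(8.85×10^-12) = 6.28e6 N/C.

|E| = 6.28e6 N/C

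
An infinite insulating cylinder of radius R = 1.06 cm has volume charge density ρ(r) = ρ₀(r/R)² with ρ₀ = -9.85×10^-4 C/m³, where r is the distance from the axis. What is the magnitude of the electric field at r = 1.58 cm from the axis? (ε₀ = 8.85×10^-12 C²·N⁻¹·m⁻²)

|E| ≈ 1.98×10^5 N/C

Choose a coaxial cylinder of radius r = 1.58 cm (arbitrary length L) as the Gaussian surface (r > R, full charge per length enclosed).
λ_enc = 2π ∫₀^R ρ₀(r'/R)^2 r' dr' = 2πρ₀R²/4 = -1.738e-7 C/m.
Since E is radial and uniform over the curved surface, Φ = E·2πrL = Q_enc/ε₀ = λ_enc L/ε₀.
E = |λ_enc|/(2πε₀r) = (1.738×10^-7)/(2π·8.85×10^-12·0.0158) = 1.98×10^5 N/C.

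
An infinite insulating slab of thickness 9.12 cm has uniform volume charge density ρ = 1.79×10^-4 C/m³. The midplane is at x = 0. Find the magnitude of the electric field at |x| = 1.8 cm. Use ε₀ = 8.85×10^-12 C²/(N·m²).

By symmetry E is perpendicular to the slab. A Gaussian pillbox from −1.8 cm to +1.8 cm (face area A) lies entirely within the slab.
Q_enc = ρ·(2x)·A and flux = 2EA, so 2EA = 2ρxA/ε₀ ⇒ E = |ρ|x/ε₀.
E = (1.79e-4)(0.018)/(8.85×10^-12) = 3.64×10^5 N/C.

E ≈ 3.64×10^5 V/m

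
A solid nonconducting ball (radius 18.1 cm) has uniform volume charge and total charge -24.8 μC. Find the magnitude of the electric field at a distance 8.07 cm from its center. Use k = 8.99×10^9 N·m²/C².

E = 3.03×10^6 V/m

Take a concentric spherical Gaussian surface of radius r = 8.07 cm (r < R).
Only the charge within r is enclosed: Q_enc = Q·(r/R)³ = (-24.8 μC)·(8.07 cm/18.1 cm)³ = -2.198e-6 C.
By Gauss's law, ∮E·dA = E·4πr² = Q_enc/ε₀.
E = k|Q_enc|/r² = (8.99×10^9)(2.198×10^-6)/(0.0807)² = 3.03×10^6 N/C.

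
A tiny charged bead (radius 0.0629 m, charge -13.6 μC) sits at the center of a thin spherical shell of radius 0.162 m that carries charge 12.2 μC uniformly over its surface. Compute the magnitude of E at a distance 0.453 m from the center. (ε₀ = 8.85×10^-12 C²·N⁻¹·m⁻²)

E ≈ 6.13×10^4 N/C

Symmetry ⇒ E = E(r) r̂. Gaussian sphere of radius r = 0.453 m (r > 0.162 m, enclosing both).
Q_enc = (-13.6 μC) + (12.2 μC) = -1.40×10^-6 C.
By Gauss's law, ∮E·dA = E·4πr² = Q_enc/ε₀.
E = |Q_enc|/(4πε₀r²) = (1.40e-6)/(4π·8.85×10^-12·(0.453)²) = 6.13e4 N/C.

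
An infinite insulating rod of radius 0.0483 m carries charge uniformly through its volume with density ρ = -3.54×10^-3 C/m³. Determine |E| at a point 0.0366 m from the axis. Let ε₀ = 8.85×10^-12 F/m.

Coaxial Gaussian cylinder, radius r = 0.0366 m, length L (r < R).
Enclosed charge per unit length: λ_enc = ρ·πr² = (-3.54e-3)π(0.0366)² = -1.49×10^-5 C/m.
By Gauss's law (flux through the curved wall only), E·2πrL = λ_enc L/ε₀.
E = |λ_enc|/(2πε₀r) = (1.49e-5)/(2π·8.85×10^-12·0.0366) = 7.32e6 N/C.

|E| = 7.32e6 N/C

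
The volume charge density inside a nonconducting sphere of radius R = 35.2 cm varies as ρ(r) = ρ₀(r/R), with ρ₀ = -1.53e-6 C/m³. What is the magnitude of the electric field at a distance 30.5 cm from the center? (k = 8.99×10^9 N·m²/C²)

By spherical symmetry E is radial; choose a Gaussian sphere of radius r = 30.5 cm (r < R).
Integrate the density: Q_enc = 4π ∫₀^r ρ₀(r'/R)^1 r'² dr' = 4πρ₀ r^4/(4·R) = -1.182×10^-7 C.
Since E is radial and uniform over the Gaussian sphere, Φ = E·4πr² = Q_enc/ε₀.
E = k|Q_enc|/r² = (8.99×10^9)(1.182×10^-7)/(0.305)² = 1.14×10^4 N/C.

1.14e4 N/C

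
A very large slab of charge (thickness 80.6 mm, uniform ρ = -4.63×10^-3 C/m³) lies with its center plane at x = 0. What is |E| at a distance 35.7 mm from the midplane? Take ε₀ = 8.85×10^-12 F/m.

|E| ≈ 1.87×10^7 N/C

By symmetry E is perpendicular to the slab. A Gaussian pillbox from −35.7 mm to +35.7 mm (face area A) lies entirely within the slab.
Q_enc = ρ·(2x)·A and flux = 2EA, so 2EA = 2ρxA/ε₀ ⇒ E = |ρ|x/ε₀.
E = (4.63×10^-3)(0.0357)/(8.85×10^-12) = 1.87×10^7 N/C.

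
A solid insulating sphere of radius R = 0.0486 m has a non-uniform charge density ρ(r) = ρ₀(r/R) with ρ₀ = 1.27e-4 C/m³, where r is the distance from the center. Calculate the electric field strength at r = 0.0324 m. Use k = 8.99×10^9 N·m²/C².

Take a concentric spherical Gaussian surface of radius r = 0.0324 m (r < R).
Q_enc = ∫₀^r ρ(r')·4πr'² dr' = (4πρ₀/R) ∫₀^r r'^3 dr' = 4πρ₀ r^4/(4·R) = 9.047×10^-9 C.
By Gauss's law, ∮E·dA = E·4πr² = Q_enc/ε₀.
E = k|Q_enc|/r² = (8.99×10^9)(9.047×10^-9)/(0.0324)² = 7.75e4 N/C.

|E| = 7.75×10^4 N/C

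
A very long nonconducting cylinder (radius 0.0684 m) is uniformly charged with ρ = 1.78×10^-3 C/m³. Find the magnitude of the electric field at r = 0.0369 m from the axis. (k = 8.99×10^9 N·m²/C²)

Choose a coaxial cylinder of radius r = 0.0369 m (arbitrary length L) as the Gaussian surface (r < R).
Charge inside radius r per length L is ρ·πr²·L, so λ_enc = ρπr² = 7.614×10^-6 C/m.
Applying ∮E·dA = Q_enc/ε₀ with the end caps contributing no flux:
E = 2k|λ_enc|/r = 2(8.99×10^9)(7.614×10^-6)/(0.0369) = 3.71e6 N/C.

E = 3.71×10^6 N/C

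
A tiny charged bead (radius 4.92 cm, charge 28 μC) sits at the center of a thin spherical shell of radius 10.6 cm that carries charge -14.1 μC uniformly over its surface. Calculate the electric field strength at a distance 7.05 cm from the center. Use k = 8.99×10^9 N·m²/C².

Symmetry ⇒ E = E(r) r̂. Gaussian sphere of radius r = 7.05 cm (between the bodies, 4.92 cm < r < 10.6 cm).
Only the inner charge is enclosed; the outer shell contributes nothing inside itself. Q_enc = 28 μC = 2.80e-5 C.
Applying ∮E·dA = Q_enc/ε₀ with Φ = E(4πr²):
E = k|Q_enc|/r² = (8.99×10^9)(2.80×10^-5)/(0.0705)² = 5.06×10^7 N/C.

E ≈ 5.06×10^7 N/C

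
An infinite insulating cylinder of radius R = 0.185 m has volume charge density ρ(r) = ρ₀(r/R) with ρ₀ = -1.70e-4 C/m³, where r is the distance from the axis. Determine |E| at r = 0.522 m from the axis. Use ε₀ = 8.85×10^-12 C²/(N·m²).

Take a coaxial cylindrical Gaussian surface of radius r = 0.522 m and length L (r > R, full charge per length enclosed).
λ_enc = 2π ∫₀^R ρ₀(r'/R)^1 r' dr' = 2πρ₀R²/3 = -1.219×10^-5 C/m.
By Gauss's law (flux through the curved wall only), E·2πrL = λ_enc L/ε₀.
E = |λ_enc|/(2πε₀r) = (1.219e-5)/(2π·8.85×10^-12·0.522) = 4.20×10^5 N/C.

4.20×10^5 N/C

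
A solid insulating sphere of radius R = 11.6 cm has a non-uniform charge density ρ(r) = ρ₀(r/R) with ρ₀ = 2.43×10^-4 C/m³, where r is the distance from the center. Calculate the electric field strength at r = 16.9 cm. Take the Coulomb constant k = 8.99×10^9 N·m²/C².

E = 3.75×10^5 N/C

Take a concentric spherical Gaussian surface of radius r = 16.9 cm (r > R, all charge enclosed).
Q_enc = 4π ∫₀^R ρ₀(r'/R)^1 r'² dr' = 4πρ₀R³/4 = 1.192×10^-6 C.
Since E is radial and uniform over the Gaussian sphere, Φ = E·4πr² = Q_enc/ε₀.
E = k|Q_enc|/r² = (8.99×10^9)(1.192×10^-6)/(0.169)² = 3.75×10^5 N/C.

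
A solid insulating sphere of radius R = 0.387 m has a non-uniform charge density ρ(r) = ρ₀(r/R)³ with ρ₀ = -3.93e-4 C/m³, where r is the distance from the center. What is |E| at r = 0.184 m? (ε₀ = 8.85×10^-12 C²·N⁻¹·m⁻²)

Use a concentric Gaussian sphere at r = 0.184 m (r < R).
Integrate the density: Q_enc = 4π ∫₀^r ρ₀(r'/R)^3 r'² dr' = 4πρ₀ r^6/(6·R³) = -5.511e-7 C.
Since E is radial and uniform over the Gaussian sphere, Φ = E·4πr² = Q_enc/ε₀.
E = |Q_enc|/(4πε₀r²) = (5.511×10^-7)/(4π·8.85×10^-12·(0.184)²) = 1.46×10^5 N/C.

E = 1.46×10^5 N/C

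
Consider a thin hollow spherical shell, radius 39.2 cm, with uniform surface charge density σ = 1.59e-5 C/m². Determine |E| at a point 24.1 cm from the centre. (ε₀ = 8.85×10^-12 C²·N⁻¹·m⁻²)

E = 0 (no enclosed charge)

Use a concentric Gaussian sphere at r = 24.1 cm (inside the shell, r < 39.2 cm).
All the charge is outside the Gaussian surface: Q_enc = 0, hence E = 0 everywhere inside the shell.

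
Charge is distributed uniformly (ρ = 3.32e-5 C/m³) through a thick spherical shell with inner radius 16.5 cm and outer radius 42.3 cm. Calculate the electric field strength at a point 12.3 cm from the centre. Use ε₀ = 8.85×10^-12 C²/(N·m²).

By spherical symmetry E is radial; choose a Gaussian sphere of radius r = 12.3 cm (r < 16.5 cm, inside the empty cavity).
No charge is enclosed, so by Gauss's law E·4πr² = 0 ⇒ E = 0.

E = 0 (no enclosed charge)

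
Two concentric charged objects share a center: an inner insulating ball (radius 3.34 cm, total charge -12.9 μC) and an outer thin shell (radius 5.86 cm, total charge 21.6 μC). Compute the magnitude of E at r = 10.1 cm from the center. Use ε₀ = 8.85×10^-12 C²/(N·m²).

E ≈ 7.67e6 N/C

Symmetry ⇒ E = E(r) r̂. Gaussian sphere of radius r = 10.1 cm (r > 5.86 cm, enclosing both).
Q_enc = (-12.9 μC) + (21.6 μC) = 8.70e-6 C.
By Gauss's law, ∮E·dA = E·4πr² = Q_enc/ε₀.
E = |Q_enc|/(4πε₀r²) = (8.70e-6)/(4π·8.85×10^-12·(0.101)²) = 7.67×10^6 N/C.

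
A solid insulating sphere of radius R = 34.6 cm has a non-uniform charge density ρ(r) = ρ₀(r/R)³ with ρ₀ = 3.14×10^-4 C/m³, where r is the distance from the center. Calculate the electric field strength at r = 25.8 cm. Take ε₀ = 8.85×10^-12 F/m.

|E| ≈ 6.33e5 N/C

By spherical symmetry E is radial; choose a Gaussian sphere of radius r = 25.8 cm (r < R).
Q_enc = ∫₀^r ρ(r')·4πr'² dr' = (4πρ₀/R³) ∫₀^r r'^5 dr' = 4πρ₀ r^6/(6·R³) = 4.683×10^-6 C.
Gauss's law: E·4πr² = Q_enc/ε₀.
E = |Q_enc|/(4πε₀r²) = (4.683×10^-6)/(4π·8.85×10^-12·(0.258)²) = 6.33e5 N/C.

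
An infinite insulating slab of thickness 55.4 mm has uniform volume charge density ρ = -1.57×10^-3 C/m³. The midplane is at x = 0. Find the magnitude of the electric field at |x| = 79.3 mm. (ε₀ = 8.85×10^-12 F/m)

The point |x| = 79.3 mm lies outside the slab (half-thickness 0.0277 m). A symmetric pillbox spanning the full slab encloses Q_enc = ρ·d·A.
Flux = 2EA ⇒ E = |ρ|d/(2ε₀), independent of distance outside.
E = (1.57×10^-3)(0.0554)/(2·8.85×10^-12) = 4.91×10^6 N/C.

E ≈ 4.91×10^6 V/m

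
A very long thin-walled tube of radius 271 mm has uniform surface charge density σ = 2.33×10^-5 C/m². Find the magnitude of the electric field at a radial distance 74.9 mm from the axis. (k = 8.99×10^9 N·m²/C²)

E = 0

By cylindrical symmetry E is radial; use a coaxial Gaussian cylinder of radius 74.9 mm and length L (r < 271 mm, inside the shell).
No charge is enclosed, so Gauss's law gives E·2πrL = 0 ⇒ E = 0.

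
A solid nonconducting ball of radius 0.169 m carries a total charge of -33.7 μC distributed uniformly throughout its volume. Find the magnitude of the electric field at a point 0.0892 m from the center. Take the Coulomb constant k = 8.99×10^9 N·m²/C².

5.60×10^6 V/m

By spherical symmetry E is radial; choose a Gaussian sphere of radius r = 0.0892 m (r < R).
Only the charge within r is enclosed: Q_enc = Q·(r/R)³ = (-33.7 μC)·(0.0892 m/0.169 m)³ = -4.955×10^-6 C.
By Gauss's law, ∮E·dA = E·4πr² = Q_enc/ε₀.
E = k|Q_enc|/r² = (8.99×10^9)(4.955e-6)/(0.0892)² = 5.60×10^6 N/C.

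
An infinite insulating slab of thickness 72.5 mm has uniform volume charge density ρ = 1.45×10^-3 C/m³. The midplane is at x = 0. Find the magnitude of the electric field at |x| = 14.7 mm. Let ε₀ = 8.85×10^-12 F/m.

By symmetry E is perpendicular to the slab. A Gaussian pillbox from −14.7 mm to +14.7 mm (face area A) lies entirely within the slab.
Q_enc = ρ·(2x)·A and flux = 2EA, so 2EA = 2ρxA/ε₀ ⇒ E = |ρ|x/ε₀.
E = (1.45×10^-3)(0.0147)/(8.85×10^-12) = 2.41×10^6 N/C.

2.41×10^6 N/C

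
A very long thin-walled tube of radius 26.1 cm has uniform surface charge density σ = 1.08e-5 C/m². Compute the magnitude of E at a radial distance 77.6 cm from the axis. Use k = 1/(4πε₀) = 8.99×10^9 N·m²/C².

Choose a coaxial cylinder of radius r = 77.6 cm (arbitrary length L) as the Gaussian surface (r > 26.1 cm).
The whole shell is enclosed: λ_enc = σ·2πR = (1.08e-5)·2π·(0.261) = 1.771×10^-5 C/m.
By Gauss's law (flux through the curved wall only), E·2πrL = λ_enc L/ε₀.
E = 2k|λ_enc|/r = 2(8.99×10^9)(1.771e-5)/(0.776) = 4.10×10^5 N/C.

|E| = 4.10×10^5 N/C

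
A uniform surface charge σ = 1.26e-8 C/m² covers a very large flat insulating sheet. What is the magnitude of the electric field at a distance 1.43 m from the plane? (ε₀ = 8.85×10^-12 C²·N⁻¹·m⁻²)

|E| = 712 N/C

Choose a cylindrical pillbox piercing the sheet, end faces (area A) parallel to it.
Only the two end caps contribute flux: Φ = 2EA. With Q_enc = σA, Gauss's law gives E = |σ|/(2ε₀).
E = |σ|/(2ε₀) = (1.26e-8)/(2·8.85×10^-12) = 712 N/C.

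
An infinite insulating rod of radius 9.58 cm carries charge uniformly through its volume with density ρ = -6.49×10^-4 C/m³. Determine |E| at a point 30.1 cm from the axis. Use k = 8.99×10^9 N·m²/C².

E = 1.12×10^6 V/m

Take a coaxial cylindrical Gaussian surface of radius r = 30.1 cm and length L (r > 9.58 cm, full cross-section enclosed).
λ_enc = ρ·πR² = (-6.49×10^-4)π(0.0958)² = -1.871×10^-5 C/m.
Applying ∮E·dA = Q_enc/ε₀ with the end caps contributing no flux:
E = 2k|λ_enc|/r = 2(8.99×10^9)(1.871×10^-5)/(0.301) = 1.12×10^6 N/C.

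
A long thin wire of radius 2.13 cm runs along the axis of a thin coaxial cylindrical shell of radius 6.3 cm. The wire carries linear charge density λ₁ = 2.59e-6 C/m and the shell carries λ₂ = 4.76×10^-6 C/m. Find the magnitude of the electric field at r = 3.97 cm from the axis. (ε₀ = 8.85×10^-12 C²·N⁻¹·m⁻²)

Choose a coaxial cylinder of radius r = 3.97 cm (arbitrary length L) as the Gaussian surface (between the conductors, 2.13 cm < r < 6.3 cm).
Only the inner wire is enclosed; the outer shell contributes nothing inside itself. λ_enc = λ₁ = 2.59e-6 C/m.
Applying ∮E·dA = Q_enc/ε₀ with the end caps contributing no flux:
E = |λ_enc|/(2πε₀r) = (2.59×10^-6)/(2π·8.85×10^-12·0.0397) = 1.17e6 N/C.

|E| = 1.17e6 V/m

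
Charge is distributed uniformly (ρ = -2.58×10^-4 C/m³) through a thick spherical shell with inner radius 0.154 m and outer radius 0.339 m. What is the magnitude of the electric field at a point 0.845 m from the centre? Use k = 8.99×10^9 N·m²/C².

By spherical symmetry E is radial; choose a Gaussian sphere of radius r = 0.845 m (r > 0.339 m, enclosing the whole shell).
Q_enc = ρ·(4π/3)(b³ − a³) = (-2.58×10^-4)·(4π/3)·((0.339)³ − (0.154)³) = -3.816×10^-5 C.
Gauss's law: E·4πr² = Q_enc/ε₀.
E = k|Q_enc|/r² = (8.99×10^9)(3.816×10^-5)/(0.845)² = 4.80×10^5 N/C.

E ≈ 4.80×10^5 V/m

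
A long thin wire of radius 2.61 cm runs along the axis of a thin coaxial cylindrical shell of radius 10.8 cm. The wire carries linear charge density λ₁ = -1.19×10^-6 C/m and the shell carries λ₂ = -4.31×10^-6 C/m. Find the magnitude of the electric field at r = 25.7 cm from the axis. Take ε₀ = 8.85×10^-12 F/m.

Take a coaxial cylindrical Gaussian surface of radius r = 25.7 cm and length L (r > 10.8 cm, enclosing both).
λ_enc = λ₁ + λ₂ = (-1.19e-6) + (-4.31e-6) = -5.50×10^-6 C/m.
Since E is radial and uniform over the curved surface, Φ = E·2πrL = Q_enc/ε₀ = λ_enc L/ε₀.
E = |λ_enc|/(2πε₀r) = (5.50×10^-6)/(2π·8.85×10^-12·0.257) = 3.85×10^5 N/C.

3.85e5 N/C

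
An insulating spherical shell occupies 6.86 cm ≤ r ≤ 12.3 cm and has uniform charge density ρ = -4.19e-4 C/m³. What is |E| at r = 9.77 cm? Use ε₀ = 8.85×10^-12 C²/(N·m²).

Use a concentric Gaussian sphere at r = 9.77 cm (within the shell material, 6.86 cm < r < 12.3 cm).
Enclosed charge is the volume from a to r: Q_enc = (4π/3)ρ(r³ − a³) = -1.07×10^-6 C.
Gauss's law: E·4πr² = Q_enc/ε₀.
E = |Q_enc|/(4πε₀r²) = (1.07×10^-6)/(4π·8.85×10^-12·(0.0977)²) = 1.01×10^6 N/C.

1.01×10^6 N/C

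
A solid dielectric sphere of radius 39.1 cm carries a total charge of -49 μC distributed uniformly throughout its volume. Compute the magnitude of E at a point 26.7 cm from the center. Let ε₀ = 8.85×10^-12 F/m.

Take a concentric spherical Gaussian surface of radius r = 26.7 cm (r < R).
Only the charge within r is enclosed: Q_enc = Q·(r/R)³ = (-49 μC)·(26.7 cm/39.1 cm)³ = -1.56×10^-5 C.
Applying ∮E·dA = Q_enc/ε₀ with Φ = E(4πr²):
E = |Q_enc|/(4πε₀r²) = (1.56×10^-5)/(4π·8.85×10^-12·(0.267)²) = 1.97×10^6 N/C.

E ≈ 1.97×10^6 N/C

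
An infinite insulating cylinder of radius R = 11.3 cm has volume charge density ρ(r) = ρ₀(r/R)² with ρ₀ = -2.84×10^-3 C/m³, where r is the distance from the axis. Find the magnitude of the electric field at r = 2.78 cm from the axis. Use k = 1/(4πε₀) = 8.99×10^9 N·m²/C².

|E| = 1.35×10^5 V/m

By cylindrical symmetry E is radial; use a coaxial Gaussian cylinder of radius 2.78 cm and length L (r < R).
λ_enc = ∫₀^r ρ(r')·2πr' dr' = (2πρ₀/R²)·r^4/4 = -2.087×10^-7 C/m.
Since E is radial and uniform over the curved surface, Φ = E·2πrL = Q_enc/ε₀ = λ_enc L/ε₀.
E = 2k|λ_enc|/r = 2(8.99×10^9)(2.087×10^-7)/(0.0278) = 1.35e5 N/C.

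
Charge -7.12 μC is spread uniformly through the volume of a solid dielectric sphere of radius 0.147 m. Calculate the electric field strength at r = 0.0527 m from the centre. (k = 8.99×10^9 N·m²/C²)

1.06e6 N/C

Take a concentric spherical Gaussian surface of radius r = 0.0527 m (r < R).
For a uniform sphere the enclosed fraction is (r/R)³, so Q_enc = (-7.12 μC)(0.0527/0.147)³ = -3.281e-7 C.
By Gauss's law, ∮E·dA = E·4πr² = Q_enc/ε₀.
E = k|Q_enc|/r² = (8.99×10^9)(3.281e-7)/(0.0527)² = 1.06×10^6 N/C.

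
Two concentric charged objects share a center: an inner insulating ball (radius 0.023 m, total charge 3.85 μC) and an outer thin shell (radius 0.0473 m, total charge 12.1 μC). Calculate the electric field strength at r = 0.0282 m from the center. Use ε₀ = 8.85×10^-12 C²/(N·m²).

|E| = 4.35×10^7 N/C

By spherical symmetry E is radial; choose a Gaussian sphere of radius r = 0.0282 m (between the bodies, 0.023 m < r < 0.0473 m).
The shell at 0.0473 m lies outside the Gaussian surface, so Q_enc = 3.85 μC = 3.85e-6 C.
Since E is radial and uniform over the Gaussian sphere, Φ = E·4πr² = Q_enc/ε₀.
E = |Q_enc|/(4πε₀r²) = (3.85×10^-6)/(4π·8.85×10^-12·(0.0282)²) = 4.35×10^7 N/C.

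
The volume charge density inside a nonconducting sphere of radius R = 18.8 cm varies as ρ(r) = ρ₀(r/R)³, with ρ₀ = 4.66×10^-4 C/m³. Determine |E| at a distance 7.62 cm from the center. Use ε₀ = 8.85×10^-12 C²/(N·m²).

By spherical symmetry E is radial; choose a Gaussian sphere of radius r = 7.62 cm (r < R).
Integrate the density: Q_enc = 4π ∫₀^r ρ₀(r'/R)^3 r'² dr' = 4πρ₀ r^6/(6·R³) = 2.875e-8 C.
Since E is radial and uniform over the Gaussian sphere, Φ = E·4πr² = Q_enc/ε₀.
E = |Q_enc|/(4πε₀r²) = (2.875×10^-8)/(4π·8.85×10^-12·(0.0762)²) = 4.45e4 N/C.

E ≈ 4.45×10^4 V/m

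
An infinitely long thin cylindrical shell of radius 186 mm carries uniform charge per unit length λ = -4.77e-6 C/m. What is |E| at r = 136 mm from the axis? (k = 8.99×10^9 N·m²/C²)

E = 0

Take a coaxial cylindrical Gaussian surface of radius r = 136 mm and length L (r < 186 mm, inside the shell).
All the surface charge lies outside this cylinder: Q_enc = 0, hence E = 0.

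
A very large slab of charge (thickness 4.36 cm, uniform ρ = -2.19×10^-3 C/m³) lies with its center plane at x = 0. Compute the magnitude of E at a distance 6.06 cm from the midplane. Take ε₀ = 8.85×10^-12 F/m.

The point |x| = 6.06 cm lies outside the slab (half-thickness 0.0218 m). A symmetric pillbox spanning the full slab encloses Q_enc = ρ·d·A.
Flux = 2EA ⇒ E = |ρ|d/(2ε₀), independent of distance outside.
E = (2.19e-3)(0.0436)/(2·8.85×10^-12) = 5.39×10^6 N/C.

5.39×10^6 V/m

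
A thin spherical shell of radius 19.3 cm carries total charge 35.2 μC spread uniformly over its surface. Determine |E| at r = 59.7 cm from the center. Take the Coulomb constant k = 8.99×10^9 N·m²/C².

|E| ≈ 8.88×10^5 N/C

Symmetry ⇒ E = E(r) r̂. Gaussian sphere of radius r = 59.7 cm (r > 19.3 cm).
The entire shell is enclosed: Q_enc = 3.52×10^-5 C.
Applying ∮E·dA = Q_enc/ε₀ with Φ = E(4πr²):
E = k|Q_enc|/r² = (8.99×10^9)(3.52e-5)/(0.597)² = 8.88×10^5 N/C.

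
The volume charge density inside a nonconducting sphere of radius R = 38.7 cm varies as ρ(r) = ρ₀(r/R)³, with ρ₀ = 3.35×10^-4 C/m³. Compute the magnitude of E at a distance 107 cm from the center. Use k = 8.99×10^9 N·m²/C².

Take a concentric spherical Gaussian surface of radius r = 107 cm (r > R, all charge enclosed).
Q_enc = 4π ∫₀^R ρ₀(r'/R)^3 r'² dr' = 4πρ₀R³/6 = 4.067e-5 C.
Since E is radial and uniform over the Gaussian sphere, Φ = E·4πr² = Q_enc/ε₀.
E = k|Q_enc|/r² = (8.99×10^9)(4.067e-5)/(1.07)² = 3.19×10^5 N/C.

3.19×10^5 V/m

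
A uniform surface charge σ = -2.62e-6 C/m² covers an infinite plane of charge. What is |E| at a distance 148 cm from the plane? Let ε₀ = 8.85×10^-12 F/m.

E = 1.48×10^5 N/C

By planar symmetry E is perpendicular to the sheet and uniform; use a Gaussian pillbox with flat faces of area A on each side of the sheet.
Only the two end caps contribute flux: Φ = 2EA. With Q_enc = σA, Gauss's law gives E = |σ|/(2ε₀).
E = |σ|/(2ε₀) = (2.62×10^-6)/(2·8.85×10^-12) = 1.48×10^5 N/C.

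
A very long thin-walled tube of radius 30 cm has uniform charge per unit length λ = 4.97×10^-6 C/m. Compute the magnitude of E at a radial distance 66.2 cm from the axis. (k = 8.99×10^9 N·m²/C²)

1.35×10^5 V/m

Choose a coaxial cylinder of radius r = 66.2 cm (arbitrary length L) as the Gaussian surface (r > 30 cm).
The full line charge is enclosed: λ_enc = 4.97×10^-6 C/m.
Since E is radial and uniform over the curved surface, Φ = E·2πrL = Q_enc/ε₀ = λ_enc L/ε₀.
E = 2k|λ_enc|/r = 2(8.99×10^9)(4.97×10^-6)/(0.662) = 1.35×10^5 N/C.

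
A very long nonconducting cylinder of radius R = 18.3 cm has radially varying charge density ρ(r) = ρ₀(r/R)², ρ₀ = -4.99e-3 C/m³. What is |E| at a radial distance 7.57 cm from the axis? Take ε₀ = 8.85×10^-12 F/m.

Coaxial Gaussian cylinder, radius r = 7.57 cm, length L (r < R).
Integrating ρ over the cross-section to radius r: λ_enc = (2πρ₀/R²) ∫₀^r r'^3 dr' = 2πρ₀ r^4/(4·R²) = -7.686e-6 C/m.
By Gauss's law (flux through the curved wall only), E·2πrL = λ_enc L/ε₀.
E = |λ_enc|/(2πε₀r) = (7.686×10^-6)/(2π·8.85×10^-12·0.0757) = 1.83×10^6 N/C.

E ≈ 1.83×10^6 N/C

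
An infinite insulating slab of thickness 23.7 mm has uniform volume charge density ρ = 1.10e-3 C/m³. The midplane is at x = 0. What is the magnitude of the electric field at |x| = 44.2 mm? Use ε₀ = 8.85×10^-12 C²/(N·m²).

|E| ≈ 1.47×10^6 N/C

The point |x| = 44.2 mm lies outside the slab (half-thickness 0.01185 m). A symmetric pillbox spanning the full slab encloses Q_enc = ρ·d·A.
Flux = 2EA ⇒ E = |ρ|d/(2ε₀), independent of distance outside.
E = (1.10×10^-3)(0.0237)/(2·8.85×10^-12) = 1.47×10^6 N/C.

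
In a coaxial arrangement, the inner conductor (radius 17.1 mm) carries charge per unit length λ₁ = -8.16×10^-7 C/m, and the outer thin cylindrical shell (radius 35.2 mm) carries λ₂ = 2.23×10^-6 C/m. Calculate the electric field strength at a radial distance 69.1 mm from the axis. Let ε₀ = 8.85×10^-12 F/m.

|E| = 3.68×10^5 N/C

Choose a coaxial cylinder of radius r = 69.1 mm (arbitrary length L) as the Gaussian surface (r > 35.2 mm, enclosing both).
λ_enc = λ₁ + λ₂ = (-8.16e-7) + (2.23×10^-6) = 1.414×10^-6 C/m.
Since E is radial and uniform over the curved surface, Φ = E·2πrL = Q_enc/ε₀ = λ_enc L/ε₀.
E = |λ_enc|/(2πε₀r) = (1.414×10^-6)/(2π·8.85×10^-12·0.0691) = 3.68e5 N/C.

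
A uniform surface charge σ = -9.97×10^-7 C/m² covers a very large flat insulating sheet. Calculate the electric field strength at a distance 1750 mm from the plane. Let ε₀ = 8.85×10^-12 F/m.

5.63e4 N/C

The symmetry is planar: E is normal to the sheet and the same magnitude on both sides. Take a pillbox straddling the sheet with end-cap area A.
Flux Φ = 2EA and Q_enc = σA, so 2EA = σA/ε₀ ⇒ E = |σ|/(2ε₀), independent of distance.
E = |σ|/(2ε₀) = (9.97×10^-7)/(2·8.85×10^-12) = 5.63e4 N/C.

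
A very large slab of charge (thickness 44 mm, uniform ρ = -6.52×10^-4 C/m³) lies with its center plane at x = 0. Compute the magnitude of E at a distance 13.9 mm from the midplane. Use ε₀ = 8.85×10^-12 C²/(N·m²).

E ≈ 1.02e6 N/C

By symmetry E is perpendicular to the slab. A Gaussian pillbox from −13.9 mm to +13.9 mm (face area A) lies entirely within the slab.
Q_enc = ρ·(2x)·A and flux = 2EA, so 2EA = 2ρxA/ε₀ ⇒ E = |ρ|x/ε₀.
E = (6.52×10^-4)(0.0139)/(8.85×10^-12) = 1.02×10^6 N/C.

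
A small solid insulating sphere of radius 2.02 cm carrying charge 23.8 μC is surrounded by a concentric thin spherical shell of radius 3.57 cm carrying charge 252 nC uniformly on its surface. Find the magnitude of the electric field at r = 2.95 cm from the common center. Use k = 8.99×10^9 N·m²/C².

Use a concentric Gaussian sphere at r = 2.95 cm (between the bodies, 2.02 cm < r < 3.57 cm).
The shell at 3.57 cm lies outside the Gaussian surface, so Q_enc = 23.8 μC = 2.38×10^-5 C.
Gauss's law: E·4πr² = Q_enc/ε₀.
E = k|Q_enc|/r² = (8.99×10^9)(2.38×10^-5)/(0.0295)² = 2.46×10^8 N/C.

|E| = 2.46×10^8 V/m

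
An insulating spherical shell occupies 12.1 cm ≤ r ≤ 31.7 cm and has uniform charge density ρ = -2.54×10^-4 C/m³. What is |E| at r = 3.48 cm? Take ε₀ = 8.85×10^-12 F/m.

|E| = 0 N/C

Take a concentric spherical Gaussian surface of radius r = 3.48 cm (r < 12.1 cm, inside the empty cavity).
Q_enc = 0 (all charge lies at larger r); Gauss's law gives E = 0.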